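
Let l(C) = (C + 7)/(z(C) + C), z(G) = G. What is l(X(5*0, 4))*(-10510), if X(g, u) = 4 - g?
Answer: -57805/4 ≈ -14451.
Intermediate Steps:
l(C) = (7 + C)/(2*C) (l(C) = (C + 7)/(C + C) = (7 + C)/((2*C)) = (7 + C)*(1/(2*C)) = (7 + C)/(2*C))
l(X(5*0, 4))*(-10510) = ((7 + (4 - 5*0))/(2*(4 - 5*0)))*(-10510) = ((7 + (4 - 1*0))/(2*(4 - 1*0)))*(-10510) = ((7 + (4 + 0))/(2*(4 + 0)))*(-10510) = ((½)*(7 + 4)/4)*(-10510) = ((½)*(¼)*11)*(-10510) = (11/8)*(-10510) = -57805/4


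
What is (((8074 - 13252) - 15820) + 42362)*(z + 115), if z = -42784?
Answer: -911580516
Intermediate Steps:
(((8074 - 13252) - 15820) + 42362)*(z + 115) = (((8074 - 13252) - 15820) + 42362)*(-42784 + 115) = ((-5178 - 15820) + 42362)*(-42669) = (-20998 + 42362)*(-42669) = 21364*(-42669) = -911580516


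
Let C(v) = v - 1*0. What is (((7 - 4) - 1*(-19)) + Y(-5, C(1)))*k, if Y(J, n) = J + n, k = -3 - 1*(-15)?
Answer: 216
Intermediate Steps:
C(v) = v (C(v) = v + 0 = v)
k = 12 (k = -3 + 15 = 12)
(((7 - 4) - 1*(-19)) + Y(-5, C(1)))*k = (((7 - 4) - 1*(-19)) + (-5 + 1))*12 = ((3 + 19) - 4)*12 = (22 - 4)*12 = 18*12 = 216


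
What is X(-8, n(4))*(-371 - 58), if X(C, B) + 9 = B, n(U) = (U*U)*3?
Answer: -16731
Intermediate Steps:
n(U) = 3*U**2 (n(U) = U**2*3 = 3*U**2)
X(C, B) = -9 + B
X(-8, n(4))*(-371 - 58) = (-9 + 3*4**2)*(-371 - 58) = (-9 + 3*16)*(-429) = (-9 + 48)*(-429) = 39*(-429) = -16731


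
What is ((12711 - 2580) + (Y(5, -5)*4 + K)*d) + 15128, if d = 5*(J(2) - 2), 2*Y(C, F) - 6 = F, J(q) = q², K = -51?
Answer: 24769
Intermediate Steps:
Y(C, F) = 3 + F/2
d = 10 (d = 5*(2² - 2) = 5*(4 - 2) = 5*2 = 10)
((12711 - 2580) + (Y(5, -5)*4 + K)*d) + 15128 = ((12711 - 2580) + ((3 + (½)*(-5))*4 - 51)*10) + 15128 = (10131 + ((3 - 5/2)*4 - 51)*10) + 15128 = (10131 + ((½)*4 - 51)*10) + 15128 = (10131 + (2 - 51)*10) + 15128 = (10131 - 49*10) + 15128 = (10131 - 490) + 15128 = 9641 + 15128 = 24769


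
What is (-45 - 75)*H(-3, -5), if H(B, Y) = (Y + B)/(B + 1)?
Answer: -480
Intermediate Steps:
H(B, Y) = (B + Y)/(1 + B)
(-45 - 75)*H(-3, -5) = (-45 - 75)*((-3 - 5)/(1 - 3)) = -120*(-8)/(-2) = -(-60)*(-8) = -120*4 = -480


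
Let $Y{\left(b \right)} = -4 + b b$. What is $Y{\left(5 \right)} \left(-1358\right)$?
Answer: $-28518$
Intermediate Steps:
$Y{\left(b \right)} = -4 + b^{2}$
$Y{\left(5 \right)} \left(-1358\right) = \left(-4 + 5^{2}\right) \left(-1358\right) = \left(-4 + 25\right) \left(-1358\right) = 21 \left(-1358\right) = -28518$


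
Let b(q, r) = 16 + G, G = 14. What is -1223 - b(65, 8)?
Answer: -1253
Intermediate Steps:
b(q, r) = 30 (b(q, r) = 16 + 14 = 30)
-1223 - b(65, 8) = -1223 - 1*30 = -1223 - 30 = -1253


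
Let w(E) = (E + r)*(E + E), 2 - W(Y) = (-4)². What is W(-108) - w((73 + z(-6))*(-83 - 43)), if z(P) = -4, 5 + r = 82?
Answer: -149832410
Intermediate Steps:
r = 77 (r = -5 + 82 = 77)
W(Y) = -14 (W(Y) = 2 - 1*(-4)² = 2 - 1*16 = 2 - 16 = -14)
w(E) = 2*E*(77 + E) (w(E) = (E + 77)*(E + E) = (77 + E)*(2*E) = 2*E*(77 + E))
W(-108) - w((73 + z(-6))*(-83 - 43)) = -14 - 2*(73 - 4)*(-83 - 43)*(77 + (73 - 4)*(-83 - 43)) = -14 - 2*69*(-126)*(77 + 69*(-126)) = -14 - 2*(-8694)*(77 - 8694) = -14 - 2*(-8694)*(-8617) = -14 - 1*149832396 = -14 - 149832396 = -149832410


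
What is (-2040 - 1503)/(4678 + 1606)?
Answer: -3543/6284 ≈ -0.56381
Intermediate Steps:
(-2040 - 1503)/(4678 + 1606) = -3543/6284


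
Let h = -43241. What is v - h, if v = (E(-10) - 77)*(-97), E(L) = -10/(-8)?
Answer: 202355/4 ≈ 50589.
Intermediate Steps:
E(L) = 5/4 (E(L) = -10*(-1/8) = 5/4)
v = 29391/4 (v = (5/4 - 77)*(-97) = -303/4*(-97) = 29391/4 ≈ 7347.8)
v - h = 29391/4 - 1*(-43241) = 29391/4 + 43241 = 202355/4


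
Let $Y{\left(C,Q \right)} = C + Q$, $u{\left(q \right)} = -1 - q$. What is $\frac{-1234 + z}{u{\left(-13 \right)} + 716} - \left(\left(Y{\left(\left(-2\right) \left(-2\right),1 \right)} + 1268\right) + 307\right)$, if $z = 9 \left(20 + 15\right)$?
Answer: $- \frac{1151159}{728} \approx -1581.3$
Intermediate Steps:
$z = 315$ ($z = 9 \cdot 35 = 315$)
$\frac{-1234 + z}{u{\left(-13 \right)} + 716} - \left(\left(Y{\left(\left(-2\right) \left(-2\right),1 \right)} + 1268\right) + 307\right) = \frac{-1234 + 315}{\left(-1 - -13\right) + 716} - \left(\left(\left(\left(-2\right) \left(-2\right) + 1\right) + 1268\right) + 307\right) = - \frac{919}{\left(-1 + 13\right) + 716} - \left(\left(\left(4 + 1\right) + 1268\right) + 307\right) = - \frac{919}{12 + 716} - \left(\left(5 + 1268\right) + 307\right) = - \frac{919}{728} - \left(1273 + 307\right) = \left(-919\right) \frac{1}{728} - 1580 = - \frac{919}{728} - 1580 = - \frac{1151159}{728}$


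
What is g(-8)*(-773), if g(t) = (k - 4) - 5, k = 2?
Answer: 5411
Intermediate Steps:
g(t) = -7 (g(t) = (2 - 4) - 5 = -2 - 5 = -7)
g(-8)*(-773) = -7*(-773) = 5411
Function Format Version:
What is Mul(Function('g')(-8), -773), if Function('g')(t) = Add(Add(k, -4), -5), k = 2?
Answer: 5411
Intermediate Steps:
Function('g')(t) = -7 (Function('g')(t) = Add(Add(2, -4), -5) = Add(-2, -5) = -7)
Mul(Function('g')(-8), -773) = Mul(-7, -773) = 5411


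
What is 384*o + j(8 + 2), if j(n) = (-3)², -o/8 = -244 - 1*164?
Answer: 1253385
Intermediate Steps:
o = 3264 (o = -8*(-244 - 1*164) = -8*(-244 - 164) = -8*(-408) = 3264)
j(n) = 9
384*o + j(8 + 2) = 384*3264 + 9 = 1253376 + 9 = 1253385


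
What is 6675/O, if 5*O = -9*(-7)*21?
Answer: 11125/441 ≈ 25.227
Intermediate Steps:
O = 1323/5 (O = (-9*(-7)*21)/5 = (63*21)/5 = (⅕)*1323 = 1323/5 ≈ 264.60)
6675/O = 6675/(1323/5) = 6675*(5/1323) = 11125/441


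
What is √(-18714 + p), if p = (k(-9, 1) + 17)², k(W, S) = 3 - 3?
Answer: 5*I*√737 ≈ 135.74*I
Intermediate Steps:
k(W, S) = 0
p = 289 (p = (0 + 17)² = 17² = 289)
√(-18714 + p) = √(-18714 + 289) = √(-18425) = 5*I*√737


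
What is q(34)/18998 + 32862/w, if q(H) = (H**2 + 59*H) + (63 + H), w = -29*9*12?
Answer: -25587712/2479239 ≈ -10.321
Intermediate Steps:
w = -3132 (w = -261*12 = -3132)
q(H) = 63 + H**2 + 60*H
q(34)/18998 + 32862/w = (63 + 34**2 + 60*34)/18998 + 32862/(-3132) = (63 + 1156 + 2040)*(1/18998) + 32862*(-1/3132) = 3259*(1/18998) - 5477/522 = 3259/18998 - 5477/522 = -25587712/2479239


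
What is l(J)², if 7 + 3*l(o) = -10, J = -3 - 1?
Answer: 289/9 ≈ 32.111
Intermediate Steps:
J = -4
l(o) = -17/3 (l(o) = -7/3 + (⅓)*(-10) = -7/3 - 10/3 = -17/3)
l(J)² = (-17/3)² = 289/9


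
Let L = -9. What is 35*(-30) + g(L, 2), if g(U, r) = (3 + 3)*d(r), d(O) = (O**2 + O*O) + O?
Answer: -990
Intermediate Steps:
d(O) = O + 2*O**2 (d(O) = (O**2 + O**2) + O = 2*O**2 + O = O + 2*O**2)
g(U, r) = 6*r*(1 + 2*r) (g(U, r) = (3 + 3)*(r*(1 + 2*r)) = 6*(r*(1 + 2*r)) = 6*r*(1 + 2*r))
35*(-30) + g(L, 2) = 35*(-30) + 6*2*(1 + 2*2) = -1050 + 6*2*(1 + 4) = -1050 + 6*2*5 = -1050 + 60 = -990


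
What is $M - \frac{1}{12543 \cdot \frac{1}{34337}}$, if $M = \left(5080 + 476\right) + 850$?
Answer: $\frac{80316121}{12543} \approx 6403.3$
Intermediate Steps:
$M = 6406$ ($M = 5556 + 850 = 6406$)
$M - \frac{1}{12543 \cdot \frac{1}{34337}} = 6406 - \frac{1}{12543 \cdot \frac{1}{34337}} = 6406 - \frac{1}{\frac{12543}{34337}} = 6406 - \frac{34337}{12543} = \frac{80316121}{12543}$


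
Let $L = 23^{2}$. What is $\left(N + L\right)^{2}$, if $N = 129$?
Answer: $432964$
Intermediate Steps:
$L = 529$
$\left(N + L\right)^{2} = \left(129 + 529\right)^{2} = 658^{2} = 432964$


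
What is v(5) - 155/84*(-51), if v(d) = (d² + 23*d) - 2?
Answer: 6499/28 ≈ 232.11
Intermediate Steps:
v(d) = -2 + d² + 23*d
v(5) - 155/84*(-51) = (-2 + 5² + 23*5) - 155/84*(-51) = (-2 + 25 + 115) - 155*1/84*(-51) = 138 - 155/84*(-51) = 138 + 2635/28 = 6499/28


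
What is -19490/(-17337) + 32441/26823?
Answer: 361736629/155010117 ≈ 2.3336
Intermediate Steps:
-19490/(-17337) + 32441/26823 = -19490*(-1/17337) + 32441*(1/26823) = 19490/17337 + 32441/26823 = 361736629/155010117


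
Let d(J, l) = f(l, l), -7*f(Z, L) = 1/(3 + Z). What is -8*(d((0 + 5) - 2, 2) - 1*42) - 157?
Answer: 6273/35 ≈ 179.23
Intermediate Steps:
f(Z, L) = -1/(7*(3 + Z))
d(J, l) = -1/(21 + 7*l)
-8*(d((0 + 5) - 2, 2) - 1*42) - 157 = -8*(-1/(21 + 7*2) - 1*42) - 157 = -8*(-1/(21 + 14) - 42) - 157 = -8*(-1/35 - 42) - 157 = -8*(-1471/35) - 157 = 11768/35 - 157 = 6273/35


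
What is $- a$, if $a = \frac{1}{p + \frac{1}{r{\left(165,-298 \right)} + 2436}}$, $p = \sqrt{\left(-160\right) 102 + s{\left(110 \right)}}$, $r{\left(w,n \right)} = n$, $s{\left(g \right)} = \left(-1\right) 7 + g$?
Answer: $\frac{2138 i}{- i + 2138 \sqrt{16217}} \approx -2.8842 \cdot 10^{-8} + 0.0078526 i$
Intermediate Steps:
$s{\left(g \right)} = -7 + g$
$p = i \sqrt{16217}$ ($p = \sqrt{\left(-160\right) 102 + \left(-7 + 110\right)} = \sqrt{-16320 + 103} = \sqrt{-16217} = i \sqrt{16217} \approx 127.35 i$)
$a = \frac{1}{\frac{1}{2138} + i \sqrt{16217}}$ ($a = \frac{1}{i \sqrt{16217} + \frac{1}{-298 + 2436}} = \frac{1}{i \sqrt{16217} + \frac{1}{2138}} = \frac{1}{\frac{1}{2138} + i \sqrt{16217}} \approx 3.0 \cdot 10^{-8} - 0.0078526 i$)
$- a = - (\frac{2138}{74128620549} - \frac{4571044 i \sqrt{16217}}{74128620549}) = - \frac{2138}{74128620549} + \frac{4571044 i \sqrt{16217}}{74128620549}$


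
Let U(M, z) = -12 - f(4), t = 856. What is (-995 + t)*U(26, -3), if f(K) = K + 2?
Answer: 2502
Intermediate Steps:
f(K) = 2 + K
U(M, z) = -18 (U(M, z) = -12 - (2 + 4) = -12 - 1*6 = -12 - 6 = -18)
(-995 + t)*U(26, -3) = (-995 + 856)*(-18) = -139*(-18) = 2502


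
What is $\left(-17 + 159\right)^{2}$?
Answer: $20164$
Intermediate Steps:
$\left(-17 + 159\right)^{2} = 142^{2} = 20164$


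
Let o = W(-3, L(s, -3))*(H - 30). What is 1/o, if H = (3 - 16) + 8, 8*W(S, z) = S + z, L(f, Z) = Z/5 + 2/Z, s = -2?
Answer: 3/56 ≈ 0.053571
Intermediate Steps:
L(f, Z) = 2/Z + Z/5 (L(f, Z) = Z*(⅕) + 2/Z = Z/5 + 2/Z = 2/Z + Z/5)
W(S, z) = S/8 + z/8 (W(S, z) = (S + z)/8 = S/8 + z/8)
H = -5 (H = -13 + 8 = -5)
o = 56/3 (o = ((⅛)*(-3) + (2/(-3) + (⅕)*(-3))/8)*(-5 - 30) = (-3/8 + (2*(-⅓) - ⅗)/8)*(-35) = (-3/8 + (-⅔ - ⅗)/8)*(-35) = (-3/8 + (⅛)*(-19/15))*(-35) = (-3/8 - 19/120)*(-35) = -8/15*(-35) = 56/3 ≈ 18.667)
1/o = 1/(56/3) = 3/56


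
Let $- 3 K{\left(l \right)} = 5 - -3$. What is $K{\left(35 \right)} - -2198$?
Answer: $\frac{6586}{3} \approx 2195.3$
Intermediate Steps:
$K{\left(l \right)} = - \frac{8}{3}$ ($K{\left(l \right)} = - \frac{5 - -3}{3} = - \frac{5 + 3}{3} = \left(- \frac{1}{3}\right) 8 = - \frac{8}{3}$)
$K{\left(35 \right)} - -2198 = - \frac{8}{3} - -2198 = - \frac{8}{3} + 2198 = \frac{6586}{3}$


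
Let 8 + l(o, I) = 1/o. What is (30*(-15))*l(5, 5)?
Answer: 3510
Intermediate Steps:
l(o, I) = -8 + 1/o
(30*(-15))*l(5, 5) = (30*(-15))*(-8 + 1/5) = -450*(-8 + ⅕) = -450*(-39/5) = 3510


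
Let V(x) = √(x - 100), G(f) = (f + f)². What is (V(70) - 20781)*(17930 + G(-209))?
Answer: -4003542774 + 192654*I*√30 ≈ -4.0035e+9 + 1.0552e+6*I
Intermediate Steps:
G(f) = 4*f² (G(f) = (2*f)² = 4*f²)
V(x) = √(-100 + x)
(V(70) - 20781)*(17930 + G(-209)) = (√(-100 + 70) - 20781)*(17930 + 4*(-209)²) = (√(-30) - 20781)*(17930 + 4*43681) = (I*√30 - 20781)*(17930 + 174724) = (-20781 + I*√30)*192654 = -4003542774 + 192654*I*√30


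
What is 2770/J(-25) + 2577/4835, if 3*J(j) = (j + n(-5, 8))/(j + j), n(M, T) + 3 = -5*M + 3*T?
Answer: -669629461/33845 ≈ -19785.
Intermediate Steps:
n(M, T) = -3 - 5*M + 3*T (n(M, T) = -3 + (-5*M + 3*T) = -3 - 5*M + 3*T)
J(j) = (46 + j)/(6*j) (J(j) = ((j + (-3 - 5*(-5) + 3*8))/(j + j))/3 = ((j + (-3 + 25 + 24))/((2*j)))/3 = ((j + 46)*(1/(2*j)))/3 = ((46 + j)*(1/(2*j)))/3 = ((46 + j)/(2*j))/3 = (46 + j)/(6*j))
2770/J(-25) + 2577/4835 = 2770/(((⅙)*(46 - 25)/(-25))) + 2577/4835 = 2770/(((⅙)*(-1/25)*21)) + 2577*(1/4835) = 2770/(-7/50) + 2577/4835 = 2770*(-50/7) + 2577/4835 = -138500/7 + 2577/4835 = -669629461/33845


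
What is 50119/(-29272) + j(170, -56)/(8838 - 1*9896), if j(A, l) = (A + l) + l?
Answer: -27361839/15484888 ≈ -1.7670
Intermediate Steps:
j(A, l) = A + 2*l
50119/(-29272) + j(170, -56)/(8838 - 1*9896) = 50119/(-29272) + (170 + 2*(-56))/(8838 - 1*9896) = 50119*(-1/29272) + (170 - 112)/(8838 - 9896) = -50119/29272 + 58/(-1058) = -50119/29272 + 58*(-1/1058) = -50119/29272 - 29/529 = -27361839/15484888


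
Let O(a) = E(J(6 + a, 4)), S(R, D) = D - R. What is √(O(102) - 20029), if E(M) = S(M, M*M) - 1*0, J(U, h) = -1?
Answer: I*√20027 ≈ 141.52*I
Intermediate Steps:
E(M) = M² - M (E(M) = (M*M - M) - 1*0 = (M² - M) + 0 = M² - M)
O(a) = 2 (O(a) = -(-1 - 1) = -1*(-2) = 2)
√(O(102) - 20029) = √(2 - 20029) = √(-20027) = I*√20027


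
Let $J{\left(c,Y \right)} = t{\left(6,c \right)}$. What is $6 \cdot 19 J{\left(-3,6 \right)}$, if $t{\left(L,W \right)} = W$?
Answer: $-342$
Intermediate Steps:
$J{\left(c,Y \right)} = c$
$6 \cdot 19 J{\left(-3,6 \right)} = 6 \cdot 19 \left(-3\right) = 114 \left(-3\right) = -342$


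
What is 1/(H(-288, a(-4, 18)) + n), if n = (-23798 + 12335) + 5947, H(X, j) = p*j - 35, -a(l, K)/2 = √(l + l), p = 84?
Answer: I/(7*(-793*I + 48*√2)) ≈ -0.00017884 + 1.5309e-5*I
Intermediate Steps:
a(l, K) = -2*√2*√l (a(l, K) = -2*√(l + l) = -2*√2*√l)
H(X, j) = -35 + 84*j (H(X, j) = 84*j - 35 = -35 + 84*j)
n = -5516 (n = -11463 + 5947 = -5516)
1/(H(-288, a(-4, 18)) + n) = 1/((-35 + 84*(-2*√2*√(-4))) - 5516) = 1/((-35 + 84*(-2*√2*2*I)) - 5516) = 1/((-35 + 84*(-4*I*√2)) - 5516) = 1/((-35 - 336*I*√2) - 5516) = 1/(-5551 - 336*I*√2)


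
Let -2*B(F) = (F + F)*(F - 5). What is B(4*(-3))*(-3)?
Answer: 612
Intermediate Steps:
B(F) = -F*(-5 + F) (B(F) = -(F + F)*(F - 5)/2 = -2*F*(-5 + F)/2 = -F*(-5 + F))
B(4*(-3))*(-3) = ((4*(-3))*(5 - 4*(-3)))*(-3) = -12*(5 - 1*(-12))*(-3) = -12*(5 + 12)*(-3) = -12*17*(-3) = -204*(-3) = 612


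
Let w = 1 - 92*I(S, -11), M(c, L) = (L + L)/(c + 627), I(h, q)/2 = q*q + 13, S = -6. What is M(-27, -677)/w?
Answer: 677/7396500 ≈ 9.1530e-5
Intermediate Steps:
I(h, q) = 26 + 2*q² (I(h, q) = 2*(q*q + 13) = 2*(q² + 13) = 2*(13 + q²) = 26 + 2*q²)
M(c, L) = 2*L/(627 + c) (M(c, L) = (2*L)/(627 + c) = 2*L/(627 + c))
w = -24655 (w = 1 - 92*(26 + 2*(-11)²) = 1 - 92*(26 + 2*121) = 1 - 92*(26 + 242) = 1 - 92*268 = 1 - 24656 = -24655)
M(-27, -677)/w = (2*(-677)/(627 - 27))/(-24655) = (2*(-677)/600)*(-1/24655) = (2*(-677)*(1/600))*(-1/24655) = -677/300*(-1/24655) = 677/7396500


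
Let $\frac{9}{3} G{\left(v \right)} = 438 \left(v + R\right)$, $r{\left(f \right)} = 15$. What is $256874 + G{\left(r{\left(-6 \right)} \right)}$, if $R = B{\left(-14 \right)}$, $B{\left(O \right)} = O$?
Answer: $257020$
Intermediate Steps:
$R = -14$
$G{\left(v \right)} = -2044 + 146 v$ ($G{\left(v \right)} = \frac{438 \left(v - 14\right)}{3} = \frac{438 \left(-14 + v\right)}{3} = \frac{-6132 + 438 v}{3} = -2044 + 146 v$)
$256874 + G{\left(r{\left(-6 \right)} \right)} = 256874 + \left(-2044 + 146 \cdot 15\right) = 256874 + \left(-2044 + 2190\right) = 256874 + 146 = 257020$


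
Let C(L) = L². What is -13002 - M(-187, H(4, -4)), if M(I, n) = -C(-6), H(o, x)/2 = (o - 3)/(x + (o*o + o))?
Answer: -12966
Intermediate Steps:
H(o, x) = 2*(-3 + o)/(o + x + o²) (H(o, x) = 2*((o - 3)/(x + (o*o + o))) = 2*((-3 + o)/(x + (o² + o))) = 2*((-3 + o)/(x + (o + o²))) = 2*((-3 + o)/(o + x + o²)) = 2*(-3 + o)/(o + x + o²))
M(I, n) = -36 (M(I, n) = -1*(-6)² = -1*36 = -36)
-13002 - M(-187, H(4, -4)) = -13002 - 1*(-36) = -13002 + 36 = -12966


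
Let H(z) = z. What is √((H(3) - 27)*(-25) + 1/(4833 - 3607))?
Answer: √901846826/1226 ≈ 24.495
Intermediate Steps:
√((H(3) - 27)*(-25) + 1/(4833 - 3607)) = √((3 - 27)*(-25) + 1/(4833 - 3607)) = √(-24*(-25) + 1/1226) = √(600 + 1/1226) = √(735601/1226) = √901846826/1226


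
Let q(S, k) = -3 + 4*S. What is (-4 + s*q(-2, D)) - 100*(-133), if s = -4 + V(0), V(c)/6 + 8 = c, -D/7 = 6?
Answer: 13868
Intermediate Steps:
D = -42 (D = -7*6 = -42)
V(c) = -48 + 6*c
s = -52 (s = -4 + (-48 + 6*0) = -4 + (-48 + 0) = -4 - 48 = -52)
(-4 + s*q(-2, D)) - 100*(-133) = (-4 - 52*(-3 + 4*(-2))) - 100*(-133) = (-4 - 52*(-3 - 8)) + 13300 = (-4 - 52*(-11)) + 13300 = (-4 + 572) + 13300 = 568 + 13300 = 13868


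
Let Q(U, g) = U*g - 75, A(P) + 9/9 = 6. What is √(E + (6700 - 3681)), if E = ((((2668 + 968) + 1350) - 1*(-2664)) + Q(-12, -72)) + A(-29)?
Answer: √11463 ≈ 107.07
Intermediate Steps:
A(P) = 5 (A(P) = -1 + 6 = 5)
Q(U, g) = -75 + U*g
E = 8444 (E = ((((2668 + 968) + 1350) - 1*(-2664)) + (-75 - 12*(-72))) + 5 = (((3636 + 1350) + 2664) + (-75 + 864)) + 5 = ((4986 + 2664) + 789) + 5 = (7650 + 789) + 5 = 8439 + 5 = 8444)
√(E + (6700 - 3681)) = √(8444 + (6700 - 3681)) = √(8444 + 3019) = √11463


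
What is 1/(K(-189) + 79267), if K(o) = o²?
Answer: 1/114988 ≈ 8.6966e-6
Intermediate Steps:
1/(K(-189) + 79267) = 1/((-189)² + 79267) = 1/(35721 + 79267) = 1/114988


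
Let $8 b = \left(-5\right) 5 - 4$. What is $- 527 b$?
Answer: $\frac{15283}{8} \approx 1910.4$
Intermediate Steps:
$b = - \frac{29}{8}$ ($b = \frac{\left(-5\right) 5 - 4}{8} = \frac{-25 - 4}{8} = \frac{1}{8} \left(-29\right) = - \frac{29}{8} \approx -3.625$)
$- 527 b = \left(-527\right) \left(- \frac{29}{8}\right) = \frac{15283}{8}$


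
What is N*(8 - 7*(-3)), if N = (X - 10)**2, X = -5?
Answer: 6525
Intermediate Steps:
N = 225 (N = (-5 - 10)**2 = (-15)**2 = 225)
N*(8 - 7*(-3)) = 225*(8 - 7*(-3)) = 225*(8 + 21) = 225*29 = 6525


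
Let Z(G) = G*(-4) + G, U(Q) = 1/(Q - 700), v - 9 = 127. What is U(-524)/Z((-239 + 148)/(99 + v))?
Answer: -235/334152 ≈ -0.00070327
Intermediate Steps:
v = 136 (v = 9 + 127 = 136)
U(Q) = 1/(-700 + Q)
Z(G) = -3*G (Z(G) = -4*G + G = -3*G)
U(-524)/Z((-239 + 148)/(99 + v)) = 1/((-700 - 524)*((-3*(-239 + 148)/(99 + 136)))) = 1/((-1224)*((-(-273)/235))) = -1/(1224*((-(-273)/235))) = -1/(1224*((-3*(-91/235)))) = -1/(1224*273/235) = -1/1224*235/273 = -235/334152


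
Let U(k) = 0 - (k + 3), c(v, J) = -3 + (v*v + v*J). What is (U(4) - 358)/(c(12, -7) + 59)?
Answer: -365/116 ≈ -3.1466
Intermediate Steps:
c(v, J) = -3 + v² + J*v (c(v, J) = -3 + (v² + J*v) = -3 + v² + J*v)
U(k) = -3 - k (U(k) = 0 - (3 + k) = 0 + (-3 - k) = -3 - k)
(U(4) - 358)/(c(12, -7) + 59) = ((-3 - 1*4) - 358)/((-3 + 12² - 7*12) + 59) = ((-3 - 4) - 358)/((-3 + 144 - 84) + 59) = (-7 - 358)/(57 + 59) = -365/116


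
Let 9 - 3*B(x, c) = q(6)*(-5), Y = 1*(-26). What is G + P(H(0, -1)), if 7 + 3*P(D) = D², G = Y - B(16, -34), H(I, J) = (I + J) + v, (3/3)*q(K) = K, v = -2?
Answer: -115/3 ≈ -38.333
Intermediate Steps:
q(K) = K
H(I, J) = -2 + I + J (H(I, J) = (I + J) - 2 = -2 + I + J)
Y = -26
B(x, c) = 13 (B(x, c) = 3 - 2*(-5) = 3 - ⅓*(-30) = 3 + 10 = 13)
G = -39 (G = -26 - 1*13 = -26 - 13 = -39)
P(D) = -7/3 + D²/3
G + P(H(0, -1)) = -39 + (-7/3 + (-2 + 0 - 1)²/3) = -39 + (-7/3 + (⅓)*(-3)²) = -39 + (-7/3 + (⅓)*9) = -39 + (-7/3 + 3) = -39 + ⅔ = -115/3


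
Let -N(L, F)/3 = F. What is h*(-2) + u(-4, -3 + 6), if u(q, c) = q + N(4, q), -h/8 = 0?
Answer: 8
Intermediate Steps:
N(L, F) = -3*F
h = 0 (h = -8*0 = 0)
u(q, c) = -2*q (u(q, c) = q - 3*q = -2*q)
h*(-2) + u(-4, -3 + 6) = 0*(-2) - 2*(-4) = 0 + 8 = 8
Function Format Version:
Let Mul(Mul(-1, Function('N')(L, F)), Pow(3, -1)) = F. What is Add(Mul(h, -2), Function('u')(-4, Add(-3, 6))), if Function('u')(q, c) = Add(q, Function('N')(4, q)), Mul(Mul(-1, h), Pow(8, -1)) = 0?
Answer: 8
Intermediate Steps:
Function('N')(L, F) = Mul(-3, F)
h = 0 (h = Mul(-8, 0) = 0)
Function('u')(q, c) = Mul(-2, q) (Function('u')(q, c) = Add(q, Mul(-3, q)) = Mul(-2, q))
Add(Mul(h, -2), Function('u')(-4, Add(-3, 6))) = Add(Mul(0, -2), Mul(-2, -4)) = Add(0, 8) = 8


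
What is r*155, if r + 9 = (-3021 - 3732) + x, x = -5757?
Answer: -1940445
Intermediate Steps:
r = -12519 (r = -9 + ((-3021 - 3732) - 5757) = -9 + (-6753 - 5757) = -9 - 12510 = -12519)
r*155 = -12519*155 = -1940445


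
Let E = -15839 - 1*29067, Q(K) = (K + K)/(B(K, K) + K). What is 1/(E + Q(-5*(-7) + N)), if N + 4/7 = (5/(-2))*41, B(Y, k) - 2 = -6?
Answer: -1009/45308248 ≈ -2.2270e-5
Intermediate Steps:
B(Y, k) = -4 (B(Y, k) = 2 - 6 = -4)
N = -1443/14 (N = -4/7 + (5/(-2))*41 = -4/7 + (5*(-½))*41 = -4/7 - 5/2*41 = -4/7 - 205/2 = -1443/14 ≈ -103.07)
Q(K) = 2*K/(-4 + K) (Q(K) = (K + K)/(-4 + K) = (2*K)/(-4 + K) = 2*K/(-4 + K))
E = -44906 (E = -15839 - 29067 = -44906)
1/(E + Q(-5*(-7) + N)) = 1/(-44906 + 2*(-5*(-7) - 1443/14)/(-4 + (-5*(-7) - 1443/14))) = 1/(-44906 + 2*(35 - 1443/14)/(-4 + (35 - 1443/14))) = 1/(-44906 + 2*(-953/14)/(-4 - 953/14)) = 1/(-44906 + 2*(-953/14)/(-1009/14)) = 1/(-44906 + 2*(-953/14)*(-14/1009)) = 1/(-44906 + 1906/1009) = 1/(-45308248/1009) = -1009/45308248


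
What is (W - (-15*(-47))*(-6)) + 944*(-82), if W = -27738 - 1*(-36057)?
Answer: -64859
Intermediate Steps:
W = 8319 (W = -27738 + 36057 = 8319)
(W - (-15*(-47))*(-6)) + 944*(-82) = (8319 - (-15*(-47))*(-6)) + 944*(-82) = (8319 - 705*(-6)) - 77408 = (8319 - 1*(-4230)) - 77408 = (8319 + 4230) - 77408 = 12549 - 77408 = -64859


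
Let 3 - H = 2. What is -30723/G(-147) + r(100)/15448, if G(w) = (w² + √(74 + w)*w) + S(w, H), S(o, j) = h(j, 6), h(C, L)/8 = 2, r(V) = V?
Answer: (-118111601*I + 3675*√73)/(3862*(147*√73 + 21625*I)) ≈ -1.4095 - 0.082237*I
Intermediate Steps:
H = 1 (H = 3 - 1*2 = 3 - 2 = 1)
h(C, L) = 16 (h(C, L) = 8*2 = 16)
S(o, j) = 16
G(w) = 16 + w² + w*√(74 + w) (G(w) = (w² + √(74 + w)*w) + 16 = (w² + w*√(74 + w)) + 16 = 16 + w² + w*√(74 + w))
-30723/G(-147) + r(100)/15448 = -30723/(16 + (-147)² - 147*√(74 - 147)) + 100/15448 = -30723/(16 + 21609 - 147*I*√73) + 100*(1/15448) = -30723/(16 + 21609 - 147*I*√73) + 25/3862 = -30723/(21625 - 147*I*√73) + 25/3862 = 25/3862 - 30723/(21625 - 147*I*√73)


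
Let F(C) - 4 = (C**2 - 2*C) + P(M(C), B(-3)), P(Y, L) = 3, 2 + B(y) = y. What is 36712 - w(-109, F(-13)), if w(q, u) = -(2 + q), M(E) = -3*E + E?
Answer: 36605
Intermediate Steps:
B(y) = -2 + y
M(E) = -2*E
F(C) = 7 + C**2 - 2*C (F(C) = 4 + ((C**2 - 2*C) + 3) = 4 + (3 + C**2 - 2*C) = 7 + C**2 - 2*C)
w(q, u) = -2 - q
36712 - w(-109, F(-13)) = 36712 - (-2 - 1*(-109)) = 36712 - (-2 + 109) = 36712 - 1*107 = 36712 - 107 = 36605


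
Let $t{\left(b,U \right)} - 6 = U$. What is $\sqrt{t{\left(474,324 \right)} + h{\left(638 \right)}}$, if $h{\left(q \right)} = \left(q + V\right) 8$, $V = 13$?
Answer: $\sqrt{5538} \approx 74.418$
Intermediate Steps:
$t{\left(b,U \right)} = 6 + U$
$h{\left(q \right)} = 104 + 8 q$ ($h{\left(q \right)} = \left(q + 13\right) 8 = \left(13 + q\right) 8 = 104 + 8 q$)
$\sqrt{t{\left(474,324 \right)} + h{\left(638 \right)}} = \sqrt{\left(6 + 324\right) + \left(104 + 8 \cdot 638\right)} = \sqrt{330 + \left(104 + 5104\right)} = \sqrt{330 + 5208} = \sqrt{5538}$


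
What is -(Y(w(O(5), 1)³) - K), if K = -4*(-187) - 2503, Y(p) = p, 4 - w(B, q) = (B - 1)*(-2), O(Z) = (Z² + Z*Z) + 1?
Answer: -1126619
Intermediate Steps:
O(Z) = 1 + 2*Z² (O(Z) = (Z² + Z²) + 1 = 2*Z² + 1 = 1 + 2*Z²)
w(B, q) = 2 + 2*B (w(B, q) = 4 - (B - 1)*(-2) = 4 - (-1 + B)*(-2) = 4 - (2 - 2*B) = 4 + (-2 + 2*B) = 2 + 2*B)
K = -1755 (K = 748 - 2503 = -1755)
-(Y(w(O(5), 1)³) - K) = -((2 + 2*(1 + 2*5²))³ - 1*(-1755)) = -((2 + 2*(1 + 2*25))³ + 1755) = -((2 + 2*(1 + 50))³ + 1755) = -((2 + 2*51)³ + 1755) = -((2 + 102)³ + 1755) = -(104³ + 1755) = -(1124864 + 1755) = -1*1126619 = -1126619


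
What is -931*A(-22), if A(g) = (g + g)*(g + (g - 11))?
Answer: -2253020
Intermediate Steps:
A(g) = 2*g*(-11 + 2*g) (A(g) = (2*g)*(g + (-11 + g)) = (2*g)*(-11 + 2*g) = 2*g*(-11 + 2*g))
-931*A(-22) = -1862*(-22)*(-11 + 2*(-22)) = -1862*(-22)*(-11 - 44) = -1862*(-22)*(-55) = -931*2420 = -2253020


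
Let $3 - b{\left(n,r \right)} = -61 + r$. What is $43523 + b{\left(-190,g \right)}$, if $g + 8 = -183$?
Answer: $43778$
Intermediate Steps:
$g = -191$ ($g = -8 - 183 = -191$)
$b{\left(n,r \right)} = 64 - r$ ($b{\left(n,r \right)} = 3 - \left(-61 + r\right) = 64 - r$)
$43523 + b{\left(-190,g \right)} = 43523 + \left(64 - -191\right) = 43523 + \left(64 + 191\right) = 43523 + 255 = 43778$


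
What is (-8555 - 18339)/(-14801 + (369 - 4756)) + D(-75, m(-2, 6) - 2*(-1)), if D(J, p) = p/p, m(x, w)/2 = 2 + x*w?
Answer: 23041/9594 ≈ 2.4016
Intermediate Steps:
m(x, w) = 4 + 2*w*x (m(x, w) = 2*(2 + x*w) = 2*(2 + w*x) = 4 + 2*w*x)
D(J, p) = 1
(-8555 - 18339)/(-14801 + (369 - 4756)) + D(-75, m(-2, 6) - 2*(-1)) = (-8555 - 18339)/(-14801 + (369 - 4756)) + 1 = -26894/(-14801 - 4387) + 1 = -26894/(-19188) + 1 = -26894*(-1/19188) + 1 = 13447/9594 + 1 = 23041/9594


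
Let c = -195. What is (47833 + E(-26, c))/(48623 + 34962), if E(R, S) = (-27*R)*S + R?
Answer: -89083/83585 ≈ -1.0658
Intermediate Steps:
E(R, S) = R - 27*R*S (E(R, S) = -27*R*S + R = R - 27*R*S)
(47833 + E(-26, c))/(48623 + 34962) = (47833 - 26*(1 - 27*(-195)))/(48623 + 34962) = (47833 - 26*(1 + 5265))/83585 = (47833 - 26*5266)*(1/83585) = (47833 - 136916)*(1/83585) = -89083*1/83585 = -89083/83585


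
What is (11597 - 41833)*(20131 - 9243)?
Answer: -329209568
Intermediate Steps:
(11597 - 41833)*(20131 - 9243) = -30236*10888 = -329209568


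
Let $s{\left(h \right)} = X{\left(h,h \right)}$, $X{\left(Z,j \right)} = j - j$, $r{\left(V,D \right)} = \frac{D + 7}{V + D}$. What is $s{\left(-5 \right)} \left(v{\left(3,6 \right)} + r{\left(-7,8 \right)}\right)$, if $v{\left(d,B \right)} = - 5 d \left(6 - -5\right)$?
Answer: $0$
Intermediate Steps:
$r{\left(V,D \right)} = \frac{7 + D}{D + V}$
$X{\left(Z,j \right)} = 0$
$v{\left(d,B \right)} = - 55 d$ ($v{\left(d,B \right)} = - 5 d \left(6 + 5\right) = - 5 d 11 = - 55 d$)
$s{\left(h \right)} = 0$
$s{\left(-5 \right)} \left(v{\left(3,6 \right)} + r{\left(-7,8 \right)}\right) = 0 \left(\left(-55\right) 3 + \frac{7 + 8}{8 - 7}\right) = 0 \left(-165 + 1^{-1} \cdot 15\right) = 0 \left(-165 + 1 \cdot 15\right) = 0 \left(-165 + 15\right) = 0 \left(-150\right) = 0$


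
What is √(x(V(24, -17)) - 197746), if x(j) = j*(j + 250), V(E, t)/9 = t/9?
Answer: 11*I*√1667 ≈ 449.12*I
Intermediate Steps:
V(E, t) = t (V(E, t) = 9*(t/9) = t)
x(j) = j*(250 + j)
√(x(V(24, -17)) - 197746) = √(-17*(250 - 17) - 197746) = √(-17*233 - 197746) = √(-3961 - 197746) = √(-201707) = 11*I*√1667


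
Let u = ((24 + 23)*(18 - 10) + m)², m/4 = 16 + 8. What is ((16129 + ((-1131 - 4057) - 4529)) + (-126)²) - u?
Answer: -200496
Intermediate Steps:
m = 96 (m = 4*(16 + 8) = 4*24 = 96)
u = 222784 (u = ((24 + 23)*(18 - 10) + 96)² = (47*8 + 96)² = (376 + 96)² = 472² = 222784)
((16129 + ((-1131 - 4057) - 4529)) + (-126)²) - u = ((16129 + ((-1131 - 4057) - 4529)) + (-126)²) - 1*222784 = ((16129 + (-5188 - 4529)) + 15876) - 222784 = ((16129 - 9717) + 15876) - 222784 = (6412 + 15876) - 222784 = 22288 - 222784 = -200496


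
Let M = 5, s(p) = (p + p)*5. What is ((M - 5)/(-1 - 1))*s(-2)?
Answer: 0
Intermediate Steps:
s(p) = 10*p (s(p) = (2*p)*5 = 10*p)
((M - 5)/(-1 - 1))*s(-2) = ((5 - 5)/(-1 - 1))*(10*(-2)) = (0/(-2))*(-20) = (0*(-½))*(-20) = 0*(-20) = 0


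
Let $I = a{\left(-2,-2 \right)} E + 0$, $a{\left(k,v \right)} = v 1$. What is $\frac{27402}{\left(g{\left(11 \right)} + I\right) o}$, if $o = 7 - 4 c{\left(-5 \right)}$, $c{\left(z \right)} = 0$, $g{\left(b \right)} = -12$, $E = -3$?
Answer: $- \frac{4567}{7} \approx -652.43$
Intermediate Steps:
$a{\left(k,v \right)} = v$
$I = 6$ ($I = \left(-2\right) \left(-3\right) + 0 = 6 + 0 = 6$)
$o = 7$ ($o = 7 - 0 = 7 + 0 = 7$)
$\frac{27402}{\left(g{\left(11 \right)} + I\right) o} = \frac{27402}{\left(-12 + 6\right) 7} = \frac{27402}{\left(-6\right) 7} = \frac{27402}{-42} = 27402 \left(- \frac{1}{42}\right) = - \frac{4567}{7}$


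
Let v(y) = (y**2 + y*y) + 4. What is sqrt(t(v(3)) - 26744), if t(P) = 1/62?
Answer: I*sqrt(102803874)/62 ≈ 163.54*I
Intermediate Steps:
v(y) = 4 + 2*y**2 (v(y) = (y**2 + y**2) + 4 = 2*y**2 + 4 = 4 + 2*y**2)
t(P) = 1/62
sqrt(t(v(3)) - 26744) = sqrt(1/62 - 26744) = sqrt(-1658127/62) = I*sqrt(102803874)/62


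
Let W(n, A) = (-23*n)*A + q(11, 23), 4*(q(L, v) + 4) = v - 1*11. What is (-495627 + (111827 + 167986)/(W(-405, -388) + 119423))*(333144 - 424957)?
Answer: 159030814799862267/3494798 ≈ 4.5505e+10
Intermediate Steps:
q(L, v) = -27/4 + v/4 (q(L, v) = -4 + (v - 1*11)/4 = -4 + (v - 11)/4 = -4 + (-11 + v)/4 = -4 + (-11/4 + v/4) = -27/4 + v/4)
W(n, A) = -1 - 23*A*n (W(n, A) = (-23*n)*A + (-27/4 + (¼)*23) = -23*A*n + (-27/4 + 23/4) = -23*A*n - 1 = -1 - 23*A*n)
(-495627 + (111827 + 167986)/(W(-405, -388) + 119423))*(333144 - 424957) = (-495627 + (111827 + 167986)/((-1 - 23*(-388)*(-405)) + 119423))*(333144 - 424957) = (-495627 + 279813/((-1 - 3614220) + 119423))*(-91813) = (-495627 + 279813/(-3614221 + 119423))*(-91813) = (-495627 + 279813/(-3494798))*(-91813) = (-495627 + 279813*(-1/3494798))*(-91813) = (-495627 - 279813/3494798)*(-91813) = -1732116528159/3494798*(-91813) = 159030814799862267/3494798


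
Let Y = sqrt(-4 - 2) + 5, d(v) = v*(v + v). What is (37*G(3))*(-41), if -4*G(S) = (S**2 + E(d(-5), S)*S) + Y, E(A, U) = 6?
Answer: 12136 + 1517*I*sqrt(6)/4 ≈ 12136.0 + 928.97*I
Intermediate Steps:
d(v) = 2*v**2 (d(v) = v*(2*v) = 2*v**2)
Y = 5 + I*sqrt(6) (Y = sqrt(-6) + 5 = I*sqrt(6) + 5 = 5 + I*sqrt(6) ≈ 5.0 + 2.4495*I)
G(S) = -5/4 - 3*S/2 - S**2/4 - I*sqrt(6)/4 (G(S) = -((S**2 + 6*S) + (5 + I*sqrt(6)))/4 = -(5 + S**2 + 6*S + I*sqrt(6))/4 = -5/4 - 3*S/2 - S**2/4 - I*sqrt(6)/4)
(37*G(3))*(-41) = (37*(-5/4 - 3/2*3 - 1/4*3**2 - I*sqrt(6)/4))*(-41) = (37*(-5/4 - 9/2 - 1/4*9 - I*sqrt(6)/4))*(-41) = (37*(-5/4 - 9/2 - 9/4 - I*sqrt(6)/4))*(-41) = (37*(-8 - I*sqrt(6)/4))*(-41) = (-296 - 37*I*sqrt(6)/4)*(-41) = 12136 + 1517*I*sqrt(6)/4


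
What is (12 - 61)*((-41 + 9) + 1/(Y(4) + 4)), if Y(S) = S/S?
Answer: 7791/5 ≈ 1558.2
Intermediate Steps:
Y(S) = 1
(12 - 61)*((-41 + 9) + 1/(Y(4) + 4)) = (12 - 61)*((-41 + 9) + 1/(1 + 4)) = -49*(-32 + 1/5) = -49*(-159/5) = 7791/5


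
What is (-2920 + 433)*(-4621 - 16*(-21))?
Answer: 10656795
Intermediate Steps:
(-2920 + 433)*(-4621 - 16*(-21)) = -2487*(-4621 + 336) = -2487*(-4285) = 10656795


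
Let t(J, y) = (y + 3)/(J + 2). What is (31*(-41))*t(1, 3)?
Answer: -2542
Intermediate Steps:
t(J, y) = (3 + y)/(2 + J)
(31*(-41))*t(1, 3) = (31*(-41))*((3 + 3)/(2 + 1)) = -1271*6/3 = -1271*2 = -2542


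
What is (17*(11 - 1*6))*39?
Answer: 3315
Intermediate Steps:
(17*(11 - 1*6))*39 = (17*(11 - 6))*39 = (17*5)*39 = 85*39 = 3315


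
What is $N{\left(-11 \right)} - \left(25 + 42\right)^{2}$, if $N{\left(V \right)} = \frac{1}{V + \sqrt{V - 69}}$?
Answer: $- \frac{902300}{201} - \frac{4 i \sqrt{5}}{201} \approx -4489.1 - 0.044499 i$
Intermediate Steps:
$N{\left(V \right)} = \frac{1}{V + \sqrt{-69 + V}}$
$N{\left(-11 \right)} - \left(25 + 42\right)^{2} = \frac{1}{-11 + \sqrt{-69 - 11}} - \left(25 + 42\right)^{2} = \frac{1}{-11 + \sqrt{-80}} - 67^{2} = \frac{1}{-11 + 4 i \sqrt{5}} - 4489 = -4489 + \frac{1}{-11 + 4 i \sqrt{5}}$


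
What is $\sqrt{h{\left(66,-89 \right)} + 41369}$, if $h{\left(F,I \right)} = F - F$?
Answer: $\sqrt{41369} \approx 203.39$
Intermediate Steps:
$h{\left(F,I \right)} = 0$
$\sqrt{h{\left(66,-89 \right)} + 41369} = \sqrt{0 + 41369} = \sqrt{41369}$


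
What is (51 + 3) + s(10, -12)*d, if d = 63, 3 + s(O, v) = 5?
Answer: 180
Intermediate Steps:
s(O, v) = 2 (s(O, v) = -3 + 5 = 2)
(51 + 3) + s(10, -12)*d = (51 + 3) + 2*63 = 54 + 126 = 180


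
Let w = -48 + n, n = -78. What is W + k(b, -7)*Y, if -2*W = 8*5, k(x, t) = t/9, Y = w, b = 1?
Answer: 78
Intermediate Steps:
w = -126 (w = -48 - 78 = -126)
Y = -126
k(x, t) = t/9 (k(x, t) = t*(⅑) = t/9)
W = -20 (W = -4*5 = -½*40 = -20)
W + k(b, -7)*Y = -20 + ((⅑)*(-7))*(-126) = -20 - 7/9*(-126) = -20 + 98 = 78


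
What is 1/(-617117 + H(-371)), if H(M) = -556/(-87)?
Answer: -87/53688623 ≈ -1.6205e-6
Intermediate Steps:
H(M) = 556/87 (H(M) = -556*(-1/87) = 556/87)
1/(-617117 + H(-371)) = 1/(-617117 + 556/87) = 1/(-53688623/87) = -87/53688623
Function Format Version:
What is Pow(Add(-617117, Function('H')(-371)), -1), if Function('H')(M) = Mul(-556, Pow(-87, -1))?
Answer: Rational(-87, 53688623) ≈ -1.6205e-6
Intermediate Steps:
Function('H')(M) = Rational(556, 87) (Function('H')(M) = Mul(-556, Rational(-1, 87)) = Rational(556, 87))
Pow(Add(-617117, Function('H')(-371)), -1) = Pow(Add(-617117, Rational(556, 87)), -1) = Pow(Rational(-53688623, 87), -1) = Rational(-87, 53688623)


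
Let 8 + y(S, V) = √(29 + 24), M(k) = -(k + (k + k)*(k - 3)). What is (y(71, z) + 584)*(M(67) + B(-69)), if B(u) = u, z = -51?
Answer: -5018112 - 8712*√53 ≈ -5.0815e+6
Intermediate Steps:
M(k) = -k - 2*k*(-3 + k) (M(k) = -(k + (2*k)*(-3 + k)) = -(k + 2*k*(-3 + k)) = -k - 2*k*(-3 + k))
y(S, V) = -8 + √53 (y(S, V) = -8 + √(29 + 24) = -8 + √53)
(y(71, z) + 584)*(M(67) + B(-69)) = ((-8 + √53) + 584)*(67*(5 - 2*67) - 69) = (576 + √53)*(67*(5 - 134) - 69) = (576 + √53)*(67*(-129) - 69) = (576 + √53)*(-8643 - 69) = (576 + √53)*(-8712) = -5018112 - 8712*√53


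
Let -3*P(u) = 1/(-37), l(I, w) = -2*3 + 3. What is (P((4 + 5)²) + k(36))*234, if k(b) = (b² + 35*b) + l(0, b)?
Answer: 22103952/37 ≈ 5.9740e+5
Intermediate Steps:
l(I, w) = -3 (l(I, w) = -6 + 3 = -3)
k(b) = -3 + b² + 35*b (k(b) = (b² + 35*b) - 3 = -3 + b² + 35*b)
P(u) = 1/111 (P(u) = -⅓/(-37) = -⅓*(-1/37) = 1/111)
(P((4 + 5)²) + k(36))*234 = (1/111 + (-3 + 36² + 35*36))*234 = (1/111 + (-3 + 1296 + 1260))*234 = (1/111 + 2553)*234 = (283384/111)*234 = 22103952/37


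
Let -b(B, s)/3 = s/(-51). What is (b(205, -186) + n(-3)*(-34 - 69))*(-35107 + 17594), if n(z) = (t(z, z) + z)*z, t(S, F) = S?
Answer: 555232152/17 ≈ 3.2661e+7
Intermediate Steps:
b(B, s) = s/17 (b(B, s) = -3*s/(-51) = -3*s*(-1)/51 = -(-1)*s/17 = s/17)
n(z) = 2*z**2 (n(z) = (z + z)*z = (2*z)*z = 2*z**2)
(b(205, -186) + n(-3)*(-34 - 69))*(-35107 + 17594) = ((1/17)*(-186) + (2*(-3)**2)*(-34 - 69))*(-35107 + 17594) = (-186/17 + (2*9)*(-103))*(-17513) = (-186/17 + 18*(-103))*(-17513) = (-186/17 - 1854)*(-17513) = -31704/17*(-17513) = 555232152/17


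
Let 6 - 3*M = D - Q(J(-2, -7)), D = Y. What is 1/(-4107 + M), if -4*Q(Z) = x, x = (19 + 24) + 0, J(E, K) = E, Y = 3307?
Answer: -12/62531 ≈ -0.00019190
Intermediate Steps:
x = 43 (x = 43 + 0 = 43)
Q(Z) = -43/4 (Q(Z) = -1/4*43 = -43/4)
D = 3307
M = -13247/12 (M = 2 - (3307 - 1*(-43/4))/3 = 2 - (3307 + 43/4)/3 = 2 - 1/3*13271/4 = 2 - 13271/12 = -13247/12 ≈ -1103.9)
1/(-4107 + M) = 1/(-4107 - 13247/12) = 1/(-62531/12) = -12/62531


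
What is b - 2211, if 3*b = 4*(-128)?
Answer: -7145/3 ≈ -2381.7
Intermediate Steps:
b = -512/3 (b = (4*(-128))/3 = (1/3)*(-512) = -512/3 ≈ -170.67)
b - 2211 = -512/3 - 2211 = -7145/3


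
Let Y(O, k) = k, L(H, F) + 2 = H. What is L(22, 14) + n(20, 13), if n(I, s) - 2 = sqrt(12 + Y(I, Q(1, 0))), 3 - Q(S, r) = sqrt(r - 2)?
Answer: 22 + sqrt(15 - I*sqrt(2)) ≈ 25.877 - 0.18237*I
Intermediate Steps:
Q(S, r) = 3 - sqrt(-2 + r) (Q(S, r) = 3 - sqrt(r - 2) = 3 - sqrt(-2 + r))
L(H, F) = -2 + H
n(I, s) = 2 + sqrt(15 - I*sqrt(2)) (n(I, s) = 2 + sqrt(12 + (3 - sqrt(-2 + 0))) = 2 + sqrt(12 + (3 - sqrt(-2))) = 2 + sqrt(12 + (3 - I*sqrt(2))) = 2 + sqrt(15 - I*sqrt(2)))
L(22, 14) + n(20, 13) = (-2 + 22) + (2 + sqrt(15 - I*sqrt(2))) = 20 + (2 + sqrt(15 - I*sqrt(2))) = 22 + sqrt(15 - I*sqrt(2))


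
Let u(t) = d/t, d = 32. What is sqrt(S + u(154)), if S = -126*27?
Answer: I*sqrt(20169226)/77 ≈ 58.325*I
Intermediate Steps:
S = -3402
u(t) = 32/t
sqrt(S + u(154)) = sqrt(-3402 + 32/154) = sqrt(-3402 + 32*(1/154)) = sqrt(-3402 + 16/77) = sqrt(-261938/77) = I*sqrt(20169226)/77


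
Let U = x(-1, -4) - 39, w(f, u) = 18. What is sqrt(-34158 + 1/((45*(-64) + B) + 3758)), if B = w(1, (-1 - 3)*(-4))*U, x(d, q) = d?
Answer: 11*I*sqrt(7047274)/158 ≈ 184.82*I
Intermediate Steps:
U = -40 (U = -1 - 39 = -40)
B = -720 (B = 18*(-40) = -720)
sqrt(-34158 + 1/((45*(-64) + B) + 3758)) = sqrt(-34158 + 1/((45*(-64) - 720) + 3758)) = sqrt(-34158 + 1/((-2880 - 720) + 3758)) = sqrt(-34158 + 1/(-3600 + 3758)) = sqrt(-34158 + 1/158) = sqrt(-5396963/158) = 11*I*sqrt(7047274)/158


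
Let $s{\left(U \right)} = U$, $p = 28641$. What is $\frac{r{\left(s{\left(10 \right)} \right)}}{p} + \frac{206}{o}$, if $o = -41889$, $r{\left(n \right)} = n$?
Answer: $- \frac{1827052}{399914283} \approx -0.0045686$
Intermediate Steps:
$\frac{r{\left(s{\left(10 \right)} \right)}}{p} + \frac{206}{o} = \frac{10}{28641} + \frac{206}{-41889} = 10 \cdot \frac{1}{28641} + 206 \left(- \frac{1}{41889}\right) = \frac{10}{28641} - \frac{206}{41889} = - \frac{1827052}{399914283}$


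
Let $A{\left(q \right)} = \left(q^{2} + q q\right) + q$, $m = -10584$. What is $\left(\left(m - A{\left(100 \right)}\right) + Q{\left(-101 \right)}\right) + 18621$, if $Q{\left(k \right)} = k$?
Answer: $-12164$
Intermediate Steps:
$A{\left(q \right)} = q + 2 q^{2}$ ($A{\left(q \right)} = \left(q^{2} + q^{2}\right) + q = 2 q^{2} + q = q + 2 q^{2}$)
$\left(\left(m - A{\left(100 \right)}\right) + Q{\left(-101 \right)}\right) + 18621 = \left(\left(-10584 - 100 \left(1 + 2 \cdot 100\right)\right) - 101\right) + 18621 = \left(\left(-10584 - 100 \left(1 + 200\right)\right) - 101\right) + 18621 = \left(\left(-10584 - 100 \cdot 201\right) - 101\right) + 18621 = \left(\left(-10584 - 20100\right) - 101\right) + 18621 = \left(-30684 - 101\right) + 18621 = -30785 + 18621 = -12164$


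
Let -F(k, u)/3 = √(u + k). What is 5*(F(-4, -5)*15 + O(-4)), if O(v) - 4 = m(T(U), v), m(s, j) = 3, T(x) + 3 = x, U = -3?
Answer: 35 - 675*I ≈ 35.0 - 675.0*I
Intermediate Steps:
T(x) = -3 + x
F(k, u) = -3*√(k + u) (F(k, u) = -3*√(u + k) = -3*√(k + u))
O(v) = 7 (O(v) = 4 + 3 = 7)
5*(F(-4, -5)*15 + O(-4)) = 5*(-3*√(-4 - 5)*15 + 7) = 5*(-9*I*15 + 7) = 5*(-135*I + 7) = 5*(7 - 135*I) = 35 - 675*I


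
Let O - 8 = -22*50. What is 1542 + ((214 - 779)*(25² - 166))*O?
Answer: 283195362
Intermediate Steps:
O = -1092 (O = 8 - 22*50 = 8 - 1100 = -1092)
1542 + ((214 - 779)*(25² - 166))*O = 1542 + ((214 - 779)*(25² - 166))*(-1092) = 1542 - 565*(625 - 166)*(-1092) = 1542 - 565*459*(-1092) = 1542 - 259335*(-1092) = 1542 + 283193820 = 283195362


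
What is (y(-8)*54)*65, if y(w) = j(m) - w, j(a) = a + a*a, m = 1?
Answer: 35100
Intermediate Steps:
j(a) = a + a**2
y(w) = 2 - w (y(w) = 1*(1 + 1) - w = 1*2 - w = 2 - w)
(y(-8)*54)*65 = ((2 - 1*(-8))*54)*65 = ((2 + 8)*54)*65 = (10*54)*65 = 540*65 = 35100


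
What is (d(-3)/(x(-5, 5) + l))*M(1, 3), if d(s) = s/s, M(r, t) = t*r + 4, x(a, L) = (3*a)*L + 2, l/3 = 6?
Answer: -7/55 ≈ -0.12727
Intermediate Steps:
l = 18 (l = 3*6 = 18)
x(a, L) = 2 + 3*L*a (x(a, L) = 3*L*a + 2 = 2 + 3*L*a)
M(r, t) = 4 + r*t (M(r, t) = r*t + 4 = 4 + r*t)
d(s) = 1
(d(-3)/(x(-5, 5) + l))*M(1, 3) = (1/((2 + 3*5*(-5)) + 18))*(4 + 1*3) = (1/((2 - 75) + 18))*(4 + 3) = (1/(-73 + 18))*7 = (1/(-55))*7 = (1*(-1/55))*7 = -1/55*7 = -7/55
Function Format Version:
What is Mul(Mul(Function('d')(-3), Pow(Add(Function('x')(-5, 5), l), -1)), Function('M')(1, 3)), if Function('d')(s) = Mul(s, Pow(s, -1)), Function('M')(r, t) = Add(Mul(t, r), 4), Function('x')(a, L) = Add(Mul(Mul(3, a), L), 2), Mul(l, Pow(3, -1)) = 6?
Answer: Rational(-7, 55) ≈ -0.12727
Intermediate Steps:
l = 18 (l = Mul(3, 6) = 18)
Function('x')(a, L) = Add(2, Mul(3, L, a)) (Function('x')(a, L) = Add(Mul(3, L, a), 2) = Add(2, Mul(3, L, a)))
Function('M')(r, t) = Add(4, Mul(r, t)) (Function('M')(r, t) = Add(Mul(r, t), 4) = Add(4, Mul(r, t)))
Function('d')(s) = 1
Mul(Mul(Function('d')(-3), Pow(Add(Function('x')(-5, 5), l), -1)), Function('M')(1, 3)) = Mul(Mul(1, Pow(Add(Add(2, Mul(3, 5, -5)), 18), -1)), Add(4, Mul(1, 3))) = Mul(Mul(1, Pow(Add(Add(2, -75), 18), -1)), Add(4, 3)) = Mul(Mul(1, Pow(Add(-73, 18), -1)), 7) = Mul(Mul(1, Pow(-55, -1)), 7) = Mul(Mul(1, Rational(-1, 55)), 7) = Mul(Rational(-1, 55), 7) = Rational(-7, 55)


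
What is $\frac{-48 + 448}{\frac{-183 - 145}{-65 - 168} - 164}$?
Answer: $- \frac{23300}{9471} \approx -2.4601$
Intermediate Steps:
$\frac{-48 + 448}{\frac{-183 - 145}{-65 - 168} - 164} = \frac{400}{- \frac{328}{-233} - 164} = \frac{400}{\left(-328\right) \left(- \frac{1}{233}\right) - 164} = \frac{400}{\frac{328}{233} - 164} = \frac{400}{- \frac{37884}{233}} = 400 \left(- \frac{233}{37884}\right) = - \frac{23300}{9471}$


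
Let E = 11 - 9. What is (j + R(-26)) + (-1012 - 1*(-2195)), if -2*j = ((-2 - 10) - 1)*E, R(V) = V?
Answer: 1170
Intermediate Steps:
E = 2
j = 13 (j = -((-2 - 10) - 1)*2/2 = -(-12 - 1)*2/2 = -(-13)*2/2 = -½*(-26) = 13)
(j + R(-26)) + (-1012 - 1*(-2195)) = (13 - 26) + (-1012 - 1*(-2195)) = -13 + (-1012 + 2195) = -13 + 1183 = 1170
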